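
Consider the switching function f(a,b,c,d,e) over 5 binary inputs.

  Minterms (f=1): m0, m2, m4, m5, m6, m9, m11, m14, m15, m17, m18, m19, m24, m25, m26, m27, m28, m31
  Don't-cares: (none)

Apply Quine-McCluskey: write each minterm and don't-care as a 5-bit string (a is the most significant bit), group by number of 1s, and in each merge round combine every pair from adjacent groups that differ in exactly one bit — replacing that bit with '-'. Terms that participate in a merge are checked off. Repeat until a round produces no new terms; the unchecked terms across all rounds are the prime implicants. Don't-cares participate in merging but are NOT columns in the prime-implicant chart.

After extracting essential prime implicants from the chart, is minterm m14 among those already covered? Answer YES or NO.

[col 0] 00000*, 00010*, 00100*, 00101*, 00110*, 01001*, 01011*, 01110*, 01111*, 10001*, 10010*, 10011*, 11000*, 11001*, 11010*, 11011*, 11100*, 11111*
[col 1] -0010, -1001*, -1011*, -1111*, 0-110, 00-00*, 00-10*, 000-0*, 001-0*, 0010-, 01-11*, 010-1*, 0111-, 1-001*, 1-010*, 1-011*, 100-1*, 1001-*, 11-00, 11-11*, 110-0*, 110-1*, 1100-*, 1101-*
[col 2] -1-11, -10-1, 00--0, 1-0-1, 1-01-, 110--
Prime implicants: -0010, -1-11, -10-1, 0-110, 00--0, 0010-, 0111-, 1-0-1, 1-01-, 11-00, 110--
PI chart (minterm → PIs covering it):
  0 | 00--0  (sole → essential)
  2 | -0010,00--0
  4 | 00--0,0010-
  5 | 0010-  (sole → essential)
  6 | 0-110,00--0
  9 | -10-1  (sole → essential)
  11 | -1-11,-10-1
  14 | 0-110,0111-
  15 | -1-11,0111-
  17 | 1-0-1  (sole → essential)
  18 | -0010,1-01-
  19 | 1-0-1,1-01-
  24 | 11-00,110--
  25 | -10-1,1-0-1,110--
  26 | 1-01-,110--
  27 | -1-11,-10-1,1-0-1,1-01-,110--
  28 | 11-00  (sole → essential)
  31 | -1-11  (sole → essential)
Essential prime implicants: -1-11, -10-1, 00--0, 0010-, 1-0-1, 11-00

NO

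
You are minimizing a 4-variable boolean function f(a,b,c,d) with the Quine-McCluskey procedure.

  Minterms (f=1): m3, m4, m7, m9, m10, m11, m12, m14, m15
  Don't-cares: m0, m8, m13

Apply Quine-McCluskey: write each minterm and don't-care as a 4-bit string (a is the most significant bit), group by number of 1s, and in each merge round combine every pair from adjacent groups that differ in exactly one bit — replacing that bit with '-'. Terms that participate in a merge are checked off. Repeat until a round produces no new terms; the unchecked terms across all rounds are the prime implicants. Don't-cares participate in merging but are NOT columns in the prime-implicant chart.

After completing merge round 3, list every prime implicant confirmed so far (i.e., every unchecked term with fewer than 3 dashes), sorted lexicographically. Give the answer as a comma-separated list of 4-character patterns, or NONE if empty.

--00, --11

Round 0: 0000✓ 0011✓ 0100✓ 0111✓ 1000✓ 1001✓ 1010✓ 1011✓ 1100✓ 1101✓ 1110✓ 1111✓
Round 1: -000✓ -011✓ -100✓ -111✓ 0-00✓ 0-11✓ 1-00✓ 1-01✓ 1-10✓ 1-11✓ 10-0✓ 10-1✓ 100-✓ 101-✓ 11-0✓ 11-1✓ 110-✓ 111-✓
Round 2: --00 --11 1--0✓ 1--1✓ 1-0-✓ 1-1-✓ 10--✓ 11--✓
Round 3: 1---
PIs = {--00, --11, 1---}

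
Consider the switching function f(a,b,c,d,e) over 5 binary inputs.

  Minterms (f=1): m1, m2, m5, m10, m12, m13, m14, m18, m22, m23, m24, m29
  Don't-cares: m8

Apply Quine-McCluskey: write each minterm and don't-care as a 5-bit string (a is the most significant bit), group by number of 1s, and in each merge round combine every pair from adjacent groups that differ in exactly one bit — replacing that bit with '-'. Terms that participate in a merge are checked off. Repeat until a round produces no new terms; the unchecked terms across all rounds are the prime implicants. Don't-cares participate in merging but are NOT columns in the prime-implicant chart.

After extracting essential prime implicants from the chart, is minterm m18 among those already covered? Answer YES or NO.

[col 0] 00001*, 00010*, 00101*, 01000*, 01010*, 01100*, 01101*, 01110*, 10010*, 10110*, 10111*, 11000*, 11101*
[col 1] -0010, -1000, -1101, 0-010, 0-101, 00-01, 01-00*, 01-10*, 010-0*, 011-0*, 0110-, 10-10, 1011-
[col 2] 01--0
Prime implicants: -0010, -1000, -1101, 0-010, 0-101, 00-01, 01--0, 0110-, 10-10, 1011-
PI chart (minterm → PIs covering it):
  1 | 00-01  (sole → essential)
  2 | -0010,0-010
  5 | 0-101,00-01
  10 | 0-010,01--0
  12 | 01--0,0110-
  13 | -1101,0-101,0110-
  14 | 01--0  (sole → essential)
  18 | -0010,10-10
  22 | 10-10,1011-
  23 | 1011-  (sole → essential)
  24 | -1000  (sole → essential)
  29 | -1101  (sole → essential)
Essential prime implicants: -1000, -1101, 00-01, 01--0, 1011-

NO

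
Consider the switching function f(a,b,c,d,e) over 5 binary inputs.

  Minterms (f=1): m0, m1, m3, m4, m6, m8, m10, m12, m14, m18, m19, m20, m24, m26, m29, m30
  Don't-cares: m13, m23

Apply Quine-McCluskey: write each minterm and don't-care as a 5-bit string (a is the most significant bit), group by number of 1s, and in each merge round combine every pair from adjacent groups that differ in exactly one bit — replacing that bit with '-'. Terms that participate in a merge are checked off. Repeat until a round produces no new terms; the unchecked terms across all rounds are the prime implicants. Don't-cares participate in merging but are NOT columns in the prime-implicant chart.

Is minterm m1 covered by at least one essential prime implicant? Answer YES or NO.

[col 0] 00000*, 00001*, 00011*, 00100*, 00110*, 01000*, 01010*, 01100*, 01101*, 01110*, 10010*, 10011*, 10100*, 10111*, 11000*, 11010*, 11101*, 11110*
[col 1] -0011, -0100, -1000*, -1010*, -1101, -1110*, 0-000*, 0-100*, 0-110*, 00-00*, 000-1, 0000-, 001-0*, 01-00*, 01-10*, 010-0*, 011-0*, 0110-, 1-010, 10-11, 1001-, 11-10*, 110-0*
[col 2] -1-10, -10-0, 0--00, 0-1-0, 01--0
Prime implicants: -0011, -0100, -1-10, -10-0, -1101, 0--00, 0-1-0, 000-1, 0000-, 01--0, 0110-, 1-010, 10-11, 1001-
PI chart (minterm → PIs covering it):
  0 | 0--00,0000-
  1 | 000-1,0000-
  3 | -0011,000-1
  4 | -0100,0--00,0-1-0
  6 | 0-1-0  (sole → essential)
  8 | -10-0,0--00,01--0
  10 | -1-10,-10-0,01--0
  12 | 0--00,0-1-0,01--0,0110-
  14 | -1-10,0-1-0,01--0
  18 | 1-010,1001-
  19 | -0011,10-11,1001-
  20 | -0100  (sole → essential)
  24 | -10-0  (sole → essential)
  26 | -1-10,-10-0,1-010
  29 | -1101  (sole → essential)
  30 | -1-10  (sole → essential)
Essential prime implicants: -0100, -1-10, -10-0, -1101, 0-1-0

NO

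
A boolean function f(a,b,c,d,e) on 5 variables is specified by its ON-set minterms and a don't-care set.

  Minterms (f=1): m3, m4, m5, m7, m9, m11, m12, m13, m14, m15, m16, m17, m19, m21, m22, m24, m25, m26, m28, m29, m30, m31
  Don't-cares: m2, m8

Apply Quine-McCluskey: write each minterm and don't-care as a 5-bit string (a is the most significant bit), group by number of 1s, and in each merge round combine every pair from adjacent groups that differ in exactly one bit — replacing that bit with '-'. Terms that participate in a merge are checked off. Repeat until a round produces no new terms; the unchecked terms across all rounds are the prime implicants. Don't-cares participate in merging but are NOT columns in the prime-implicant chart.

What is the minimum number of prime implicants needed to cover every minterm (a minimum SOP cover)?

9

[col 0] 00010*, 00011*, 00100*, 00101*, 00111*, 01000*, 01001*, 01011*, 01100*, 01101*, 01110*, 01111*, 10000*, 10001*, 10011*, 10101*, 10110*, 11000*, 11001*, 11010*, 11100*, 11101*, 11110*, 11111*
[col 1] -0011, -0101*, -1000*, -1001*, -1100*, -1101*, -1110*, -1111*, 0-011*, 0-100*, 0-101*, 0-111*, 00-11*, 0001-, 001-1*, 0010-*, 01-00*, 01-01*, 01-11*, 010-1*, 0100-*, 011-0*, 011-1*, 0110-*, 0111-*, 1-000*, 1-001*, 1-101*, 1-110, 10-01*, 100-1, 1000-*, 11-00*, 11-01*, 11-10*, 110-0*, 1100-*, 111-0*, 111-1*, 1110-*, 1111-*
[col 2] --101, -1-00*, -1-01*, -100-*, -11-0*, -11-1*, -110-*, -111-*, 0--11, 0-1-1, 0-10-, 01--1, 01-0-*, 011--*, 1--01, 1-00-, 11--0, 11-0-*, 111--*
[col 3] -1-0-, -11--
Prime implicants: --101, -0011, -1-0-, -11--, 0--11, 0-1-1, 0-10-, 0001-, 01--1, 1--01, 1-00-, 1-110, 100-1, 11--0
PI chart (minterm → PIs covering it):
  3 | -0011,0--11,0001-
  4 | 0-10-  (sole → essential)
  5 | --101,0-1-1,0-10-
  7 | 0--11,0-1-1
  9 | -1-0-,01--1
  11 | 0--11,01--1
  12 | -1-0-,-11--,0-10-
  13 | --101,-1-0-,-11--,0-1-1,0-10-,01--1
  14 | -11--  (sole → essential)
  15 | -11--,0--11,0-1-1,01--1
  16 | 1-00-  (sole → essential)
  17 | 1--01,1-00-,100-1
  19 | -0011,100-1
  21 | --101,1--01
  22 | 1-110  (sole → essential)
  24 | -1-0-,1-00-,11--0
  25 | -1-0-,1--01,1-00-
  26 | 11--0  (sole → essential)
  28 | -1-0-,-11--,11--0
  29 | --101,-1-0-,-11--,1--01
  30 | -11--,1-110,11--0
  31 | -11--  (sole → essential)
Essential prime implicants: -11--, 0-10-, 1-00-, 1-110, 11--0
Petrick residual → --101, -0011, -1-0-, 0--11
Minimum SOP uses 9 PIs: cd'e + b'c'de + bd' + bc + a'de + a'cd' + ac'd' + acde' + abe'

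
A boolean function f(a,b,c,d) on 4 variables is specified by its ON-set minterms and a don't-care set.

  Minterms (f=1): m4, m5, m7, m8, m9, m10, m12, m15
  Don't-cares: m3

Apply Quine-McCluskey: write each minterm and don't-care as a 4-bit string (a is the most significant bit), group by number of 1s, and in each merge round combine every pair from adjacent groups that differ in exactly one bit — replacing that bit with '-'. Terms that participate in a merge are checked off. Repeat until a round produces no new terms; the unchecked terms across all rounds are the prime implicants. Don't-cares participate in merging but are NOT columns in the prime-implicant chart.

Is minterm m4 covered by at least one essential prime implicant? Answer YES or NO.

NO

Round 0: 0011✓ 0100✓ 0101✓ 0111✓ 1000✓ 1001✓ 1010✓ 1100✓ 1111✓
Round 1: -100 -111 0-11 01-1 010- 1-00 10-0 100-
PIs = {-100, -111, 0-11, 01-1, 010-, 1-00, 10-0, 100-}
Coverage chart:
  m4: -100,010-
  m5: 01-1,010-
  m7: -111,0-11,01-1
  m8: 1-00,10-0,100-
  m9: 100- ←essential
  m10: 10-0 ←essential
  m12: -100,1-00
  m15: -111 ←essential
Essential: -111, 10-0, 100-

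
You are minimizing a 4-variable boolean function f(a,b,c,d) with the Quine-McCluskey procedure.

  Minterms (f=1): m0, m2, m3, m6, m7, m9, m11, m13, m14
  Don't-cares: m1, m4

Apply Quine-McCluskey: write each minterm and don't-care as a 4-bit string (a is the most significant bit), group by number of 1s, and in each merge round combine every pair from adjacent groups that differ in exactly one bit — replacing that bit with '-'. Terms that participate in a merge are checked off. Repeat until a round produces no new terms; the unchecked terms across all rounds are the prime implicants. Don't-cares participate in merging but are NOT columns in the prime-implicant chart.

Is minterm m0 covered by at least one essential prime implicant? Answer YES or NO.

Round 0: 0000✓ 0001✓ 0010✓ 0011✓ 0100✓ 0110✓ 0111✓ 1001✓ 1011✓ 1101✓ 1110✓
Round 1: -001✓ -011✓ -110 0-00✓ 0-10✓ 0-11✓ 00-0✓ 00-1✓ 000-✓ 001-✓ 01-0✓ 011-✓ 1-01 10-1✓
Round 2: -0-1 0--0 0-1- 00--
PIs = {-0-1, -110, 0--0, 0-1-, 00--, 1-01}
Coverage chart:
  m0: 0--0,00--
  m2: 0--0,0-1-,00--
  m3: -0-1,0-1-,00--
  m6: -110,0--0,0-1-
  m7: 0-1- ←essential
  m9: -0-1,1-01
  m11: -0-1 ←essential
  m13: 1-01 ←essential
  m14: -110 ←essential
Essential: -0-1, -110, 0-1-, 1-01

NO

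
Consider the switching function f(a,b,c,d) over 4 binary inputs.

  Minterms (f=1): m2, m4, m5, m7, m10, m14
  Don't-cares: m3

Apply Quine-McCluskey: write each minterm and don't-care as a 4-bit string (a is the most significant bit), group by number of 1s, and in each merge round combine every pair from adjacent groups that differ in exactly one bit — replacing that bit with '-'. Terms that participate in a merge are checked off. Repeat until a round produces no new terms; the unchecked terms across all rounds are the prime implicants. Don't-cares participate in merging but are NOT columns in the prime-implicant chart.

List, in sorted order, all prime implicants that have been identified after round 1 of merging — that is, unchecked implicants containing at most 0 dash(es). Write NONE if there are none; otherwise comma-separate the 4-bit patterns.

NONE

Round 0: 0010✓ 0011✓ 0100✓ 0101✓ 0111✓ 1010✓ 1110✓
Round 1: -010 0-11 001- 01-1 010- 1-10
PIs = {-010, 0-11, 001-, 01-1, 010-, 1-10}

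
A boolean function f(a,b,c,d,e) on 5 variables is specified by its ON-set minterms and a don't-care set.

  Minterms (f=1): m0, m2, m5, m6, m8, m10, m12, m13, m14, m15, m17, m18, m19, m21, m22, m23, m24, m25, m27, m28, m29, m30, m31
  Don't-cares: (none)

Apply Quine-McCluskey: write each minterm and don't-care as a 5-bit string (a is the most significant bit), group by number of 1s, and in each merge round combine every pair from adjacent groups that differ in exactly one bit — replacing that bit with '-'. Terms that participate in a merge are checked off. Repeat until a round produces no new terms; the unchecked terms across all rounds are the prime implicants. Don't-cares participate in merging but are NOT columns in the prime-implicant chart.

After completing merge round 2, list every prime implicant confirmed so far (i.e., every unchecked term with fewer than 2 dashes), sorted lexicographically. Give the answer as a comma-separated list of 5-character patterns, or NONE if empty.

Round 0: 00000✓ 00010✓ 00101✓ 00110✓ 01000✓ 01010✓ 01100✓ 01101✓ 01110✓ 01111✓ 10001✓ 10010✓ 10011✓ 10101✓ 10110✓ 10111✓ 11000✓ 11001✓ 11011✓ 11100✓ 11101✓ 11110✓ 11111✓
Round 1: -0010✓ -0101✓ -0110✓ -1000✓ -1100✓ -1101✓ -1110✓ -1111✓ 0-000✓ 0-010✓ 0-101✓ 0-110✓ 00-10✓ 000-0✓ 01-00✓ 01-10✓ 010-0✓ 011-0✓ 011-1✓ 0110-✓ 0111-✓ 1-001✓ 1-011✓ 1-101✓ 1-110✓ 1-111✓ 10-01✓ 10-10✓ 10-11✓ 100-1✓ 1001-✓ 101-1✓ 1011-✓ 11-00✓ 11-01✓ 11-11✓ 110-1✓ 1100-✓ 111-0✓ 111-1✓ 1110-✓ 1111-✓
Round 2: --101 --110 -0-10 -1-00 -11-0✓ -11-1✓ -110-✓ -111-✓ 0--10 0-0-0 01--0 011--✓ 1--01✓ 1--11✓ 1-0-1✓ 1-1-1✓ 1-11- 10--1✓ 10-1- 11--1✓ 11-0- 111--✓
Round 3: -11-- 1---1
PIs = {--101, --110, -0-10, -1-00, -11--, 0--10, 0-0-0, 01--0, 1---1, 1-11-, 10-1-, 11-0-}

NONE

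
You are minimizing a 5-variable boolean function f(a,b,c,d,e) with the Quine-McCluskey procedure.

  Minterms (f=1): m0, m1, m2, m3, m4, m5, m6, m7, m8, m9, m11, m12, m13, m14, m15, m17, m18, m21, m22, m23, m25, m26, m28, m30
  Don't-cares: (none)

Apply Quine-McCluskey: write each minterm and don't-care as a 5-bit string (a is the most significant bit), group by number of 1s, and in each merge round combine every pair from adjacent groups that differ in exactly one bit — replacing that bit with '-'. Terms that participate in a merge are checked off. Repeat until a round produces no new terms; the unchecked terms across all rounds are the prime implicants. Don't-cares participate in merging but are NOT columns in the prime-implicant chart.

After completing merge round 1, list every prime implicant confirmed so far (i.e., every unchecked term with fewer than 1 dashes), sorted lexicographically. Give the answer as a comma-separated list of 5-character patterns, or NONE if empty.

NONE

size-2^0 implicants → 00000(✓)  00001(✓)  00010(✓)  00011(✓)  00100(✓)  00101(✓)  00110(✓)  00111(✓)  01000(✓)  01001(✓)  01011(✓)  01100(✓)  01101(✓)  01110(✓)  01111(✓)  10001(✓)  10010(✓)  10101(✓)  10110(✓)  10111(✓)  11001(✓)  11010(✓)  11100(✓)  11110(✓)
size-2^1 implicants → -0001(✓)  -0010(✓)  -0101(✓)  -0110(✓)  -0111(✓)  -1001(✓)  -1100(✓)  -1110(✓)  0-000(✓)  0-001(✓)  0-011(✓)  0-100(✓)  0-101(✓)  0-110(✓)  0-111(✓)  00-00(✓)  00-01(✓)  00-10(✓)  00-11(✓)  000-0(✓)  000-1(✓)  0000-(✓)  0001-(✓)  001-0(✓)  001-1(✓)  0010-(✓)  0011-(✓)  01-00(✓)  01-01(✓)  01-11(✓)  010-1(✓)  0100-(✓)  011-0(✓)  011-1(✓)  0110-(✓)  0111-(✓)  1-001(✓)  1-010(✓)  1-110(✓)  10-01(✓)  10-10(✓)  101-1(✓)  1011-(✓)  11-10(✓)  111-0(✓)
size-2^2 implicants → --001  --110  -0-01  -0-10  -01-1  -011-  -11-0  0--00(✓)  0--01(✓)  0--11(✓)  0-0-1(✓)  0-00-(✓)  0-1-0(✓)  0-1-1(✓)  0-10-(✓)  0-11-(✓)  00--0(✓)  00--1(✓)  00-0-(✓)  00-1-(✓)  000--(✓)  001--(✓)  01--1(✓)  01-0-(✓)  011--(✓)  1--10
size-2^3 implicants → 0---1  0--0-  0-1--  00---
Unchecked terms (primes): --001, --110, -0-01, -0-10, -01-1, -011-, -11-0, 0---1, 0--0-, 0-1--, 00---, 1--10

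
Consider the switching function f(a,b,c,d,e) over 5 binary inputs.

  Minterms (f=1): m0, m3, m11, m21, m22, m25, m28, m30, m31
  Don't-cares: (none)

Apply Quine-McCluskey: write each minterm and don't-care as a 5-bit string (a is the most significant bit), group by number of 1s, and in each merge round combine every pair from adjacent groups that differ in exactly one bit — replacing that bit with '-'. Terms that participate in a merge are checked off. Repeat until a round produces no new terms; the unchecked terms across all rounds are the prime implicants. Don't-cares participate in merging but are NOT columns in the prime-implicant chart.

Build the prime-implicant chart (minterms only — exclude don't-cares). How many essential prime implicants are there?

[col 0] 00000, 00011*, 01011*, 10101, 10110*, 11001, 11100*, 11110*, 11111*
[col 1] 0-011, 1-110, 111-0, 1111-
Prime implicants: 0-011, 00000, 1-110, 10101, 11001, 111-0, 1111-
PI chart (minterm → PIs covering it):
  0 | 00000  (sole → essential)
  3 | 0-011  (sole → essential)
  11 | 0-011  (sole → essential)
  21 | 10101  (sole → essential)
  22 | 1-110  (sole → essential)
  25 | 11001  (sole → essential)
  28 | 111-0  (sole → essential)
  30 | 1-110,111-0,1111-
  31 | 1111-  (sole → essential)
Essential prime implicants: 0-011, 00000, 1-110, 10101, 11001, 111-0, 1111-

7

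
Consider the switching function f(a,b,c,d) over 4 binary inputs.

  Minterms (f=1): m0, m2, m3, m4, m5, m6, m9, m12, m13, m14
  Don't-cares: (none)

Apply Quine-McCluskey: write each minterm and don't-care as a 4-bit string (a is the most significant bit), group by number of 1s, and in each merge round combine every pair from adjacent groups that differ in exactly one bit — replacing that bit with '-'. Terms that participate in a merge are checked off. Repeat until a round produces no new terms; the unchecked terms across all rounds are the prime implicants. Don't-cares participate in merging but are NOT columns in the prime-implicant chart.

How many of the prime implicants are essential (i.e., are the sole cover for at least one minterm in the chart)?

5

size-2^0 implicants → 0000(✓)  0010(✓)  0011(✓)  0100(✓)  0101(✓)  0110(✓)  1001(✓)  1100(✓)  1101(✓)  1110(✓)
size-2^1 implicants → -100(✓)  -101(✓)  -110(✓)  0-00(✓)  0-10(✓)  00-0(✓)  001-  01-0(✓)  010-(✓)  1-01  11-0(✓)  110-(✓)
size-2^2 implicants → -1-0  -10-  0--0
Unchecked terms (primes): -1-0, -10-, 0--0, 001-, 1-01
Minterm coverage:
  m0 ⊆ 0--0 [E]
  m2 ⊆ 0--0,001-
  m3 ⊆ 001- [E]
  m4 ⊆ -1-0,-10-,0--0
  m5 ⊆ -10- [E]
  m6 ⊆ -1-0,0--0
  m9 ⊆ 1-01 [E]
  m12 ⊆ -1-0,-10-
  m13 ⊆ -10-,1-01
  m14 ⊆ -1-0 [E]
E = {-1-0, -10-, 0--0, 001-, 1-01}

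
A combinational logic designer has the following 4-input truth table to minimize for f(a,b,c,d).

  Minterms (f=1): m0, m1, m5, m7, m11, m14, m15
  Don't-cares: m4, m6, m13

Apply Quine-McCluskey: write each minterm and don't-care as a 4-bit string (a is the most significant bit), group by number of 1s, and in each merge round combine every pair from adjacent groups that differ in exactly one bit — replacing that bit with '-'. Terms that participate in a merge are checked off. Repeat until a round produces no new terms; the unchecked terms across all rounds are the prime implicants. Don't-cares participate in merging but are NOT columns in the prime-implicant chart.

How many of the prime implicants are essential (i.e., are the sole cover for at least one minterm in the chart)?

size-2^0 implicants → 0000(✓)  0001(✓)  0100(✓)  0101(✓)  0110(✓)  0111(✓)  1011(✓)  1101(✓)  1110(✓)  1111(✓)
size-2^1 implicants → -101(✓)  -110(✓)  -111(✓)  0-00(✓)  0-01(✓)  000-(✓)  01-0(✓)  01-1(✓)  010-(✓)  011-(✓)  1-11  11-1(✓)  111-(✓)
size-2^2 implicants → -1-1  -11-  0-0-  01--
Unchecked terms (primes): -1-1, -11-, 0-0-, 01--, 1-11
Minterm coverage:
  m0 ⊆ 0-0- [E]
  m1 ⊆ 0-0- [E]
  m5 ⊆ -1-1,0-0-,01--
  m7 ⊆ -1-1,-11-,01--
  m11 ⊆ 1-11 [E]
  m14 ⊆ -11- [E]
  m15 ⊆ -1-1,-11-,1-11
E = {-11-, 0-0-, 1-11}

3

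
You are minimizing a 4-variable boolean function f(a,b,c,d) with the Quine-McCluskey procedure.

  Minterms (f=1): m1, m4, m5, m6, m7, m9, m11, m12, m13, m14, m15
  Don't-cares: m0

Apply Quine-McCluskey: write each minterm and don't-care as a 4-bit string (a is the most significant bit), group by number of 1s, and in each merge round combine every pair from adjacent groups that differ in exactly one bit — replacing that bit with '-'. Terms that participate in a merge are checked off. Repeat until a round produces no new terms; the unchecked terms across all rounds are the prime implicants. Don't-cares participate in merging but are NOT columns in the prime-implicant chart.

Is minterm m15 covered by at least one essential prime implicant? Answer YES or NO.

Round 0: 0000✓ 0001✓ 0100✓ 0101✓ 0110✓ 0111✓ 1001✓ 1011✓ 1100✓ 1101✓ 1110✓ 1111✓
Round 1: -001✓ -100✓ -101✓ -110✓ -111✓ 0-00✓ 0-01✓ 000-✓ 01-0✓ 01-1✓ 010-✓ 011-✓ 1-01✓ 1-11✓ 10-1✓ 11-0✓ 11-1✓ 110-✓ 111-✓
Round 2: --01 -1-0✓ -1-1✓ -10-✓ -11-✓ 0-0- 01--✓ 1--1 11--✓
Round 3: -1--
PIs = {--01, -1--, 0-0-, 1--1}
Coverage chart:
  m1: --01,0-0-
  m4: -1--,0-0-
  m5: --01,-1--,0-0-
  m6: -1-- ←essential
  m7: -1-- ←essential
  m9: --01,1--1
  m11: 1--1 ←essential
  m12: -1-- ←essential
  m13: --01,-1--,1--1
  m14: -1-- ←essential
  m15: -1--,1--1
Essential: -1--, 1--1

YES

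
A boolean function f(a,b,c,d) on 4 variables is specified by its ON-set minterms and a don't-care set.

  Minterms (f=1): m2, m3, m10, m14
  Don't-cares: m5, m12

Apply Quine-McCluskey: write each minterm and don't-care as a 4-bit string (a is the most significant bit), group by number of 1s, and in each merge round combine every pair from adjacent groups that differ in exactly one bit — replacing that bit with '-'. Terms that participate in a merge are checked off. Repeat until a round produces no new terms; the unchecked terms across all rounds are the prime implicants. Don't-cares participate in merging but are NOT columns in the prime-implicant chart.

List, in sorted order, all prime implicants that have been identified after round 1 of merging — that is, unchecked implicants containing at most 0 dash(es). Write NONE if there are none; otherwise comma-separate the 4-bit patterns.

0101

[col 0] 0010*, 0011*, 0101, 1010*, 1100*, 1110*
[col 1] -010, 001-, 1-10, 11-0
Prime implicants: -010, 001-, 0101, 1-10, 11-0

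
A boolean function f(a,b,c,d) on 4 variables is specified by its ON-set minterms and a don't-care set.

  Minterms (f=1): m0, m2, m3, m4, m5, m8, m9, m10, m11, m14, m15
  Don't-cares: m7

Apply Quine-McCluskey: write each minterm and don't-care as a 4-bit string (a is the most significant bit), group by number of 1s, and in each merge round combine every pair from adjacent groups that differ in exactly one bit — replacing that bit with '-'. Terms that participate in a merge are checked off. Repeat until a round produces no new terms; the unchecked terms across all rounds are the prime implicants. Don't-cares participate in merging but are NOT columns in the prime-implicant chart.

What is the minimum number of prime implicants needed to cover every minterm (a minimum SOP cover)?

5

size-2^0 implicants → 0000(✓)  0010(✓)  0011(✓)  0100(✓)  0101(✓)  0111(✓)  1000(✓)  1001(✓)  1010(✓)  1011(✓)  1110(✓)  1111(✓)
size-2^1 implicants → -000(✓)  -010(✓)  -011(✓)  -111(✓)  0-00  0-11(✓)  00-0(✓)  001-(✓)  01-1  010-  1-10(✓)  1-11(✓)  10-0(✓)  10-1(✓)  100-(✓)  101-(✓)  111-(✓)
size-2^2 implicants → --11  -0-0  -01-  1-1-  10--
Unchecked terms (primes): --11, -0-0, -01-, 0-00, 01-1, 010-, 1-1-, 10--
Minterm coverage:
  m0 ⊆ -0-0,0-00
  m2 ⊆ -0-0,-01-
  m3 ⊆ --11,-01-
  m4 ⊆ 0-00,010-
  m5 ⊆ 01-1,010-
  m8 ⊆ -0-0,10--
  m9 ⊆ 10-- [E]
  m10 ⊆ -0-0,-01-,1-1-,10--
  m11 ⊆ --11,-01-,1-1-,10--
  m14 ⊆ 1-1- [E]
  m15 ⊆ --11,1-1-
E = {1-1-, 10--}
Petrick residual → --11, -0-0, 010-
Cover = cd + b'd' + a'bc' + ac + ab'  |cover|=5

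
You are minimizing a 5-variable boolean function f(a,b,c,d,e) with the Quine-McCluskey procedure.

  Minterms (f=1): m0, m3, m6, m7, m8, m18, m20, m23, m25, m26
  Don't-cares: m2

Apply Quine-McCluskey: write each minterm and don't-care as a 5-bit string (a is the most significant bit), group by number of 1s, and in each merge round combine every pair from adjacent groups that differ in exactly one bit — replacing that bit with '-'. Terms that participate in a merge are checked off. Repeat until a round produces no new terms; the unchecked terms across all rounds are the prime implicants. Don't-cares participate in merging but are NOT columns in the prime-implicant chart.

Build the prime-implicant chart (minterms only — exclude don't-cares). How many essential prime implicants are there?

size-2^0 implicants → 00000(✓)  00010(✓)  00011(✓)  00110(✓)  00111(✓)  01000(✓)  10010(✓)  10100  10111(✓)  11001  11010(✓)
size-2^1 implicants → -0010  -0111  0-000  00-10(✓)  00-11(✓)  000-0  0001-(✓)  0011-(✓)  1-010
size-2^2 implicants → 00-1-
Unchecked terms (primes): -0010, -0111, 0-000, 00-1-, 000-0, 1-010, 10100, 11001
Minterm coverage:
  m0 ⊆ 0-000,000-0
  m3 ⊆ 00-1- [E]
  m6 ⊆ 00-1- [E]
  m7 ⊆ -0111,00-1-
  m8 ⊆ 0-000 [E]
  m18 ⊆ -0010,1-010
  m20 ⊆ 10100 [E]
  m23 ⊆ -0111 [E]
  m25 ⊆ 11001 [E]
  m26 ⊆ 1-010 [E]
E = {-0111, 0-000, 00-1-, 1-010, 10100, 11001}

6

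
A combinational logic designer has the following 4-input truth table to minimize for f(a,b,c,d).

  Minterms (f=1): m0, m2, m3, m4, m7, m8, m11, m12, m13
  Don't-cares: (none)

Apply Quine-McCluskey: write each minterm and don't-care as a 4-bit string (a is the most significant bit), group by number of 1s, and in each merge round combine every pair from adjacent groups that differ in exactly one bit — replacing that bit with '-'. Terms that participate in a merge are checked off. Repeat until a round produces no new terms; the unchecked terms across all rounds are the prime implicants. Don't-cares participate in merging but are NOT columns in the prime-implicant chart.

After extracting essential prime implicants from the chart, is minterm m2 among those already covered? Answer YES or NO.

[col 0] 0000*, 0010*, 0011*, 0100*, 0111*, 1000*, 1011*, 1100*, 1101*
[col 1] -000*, -011, -100*, 0-00*, 0-11, 00-0, 001-, 1-00*, 110-
[col 2] --00
Prime implicants: --00, -011, 0-11, 00-0, 001-, 110-
PI chart (minterm → PIs covering it):
  0 | --00,00-0
  2 | 00-0,001-
  3 | -011,0-11,001-
  4 | --00  (sole → essential)
  7 | 0-11  (sole → essential)
  8 | --00  (sole → essential)
  11 | -011  (sole → essential)
  12 | --00,110-
  13 | 110-  (sole → essential)
Essential prime implicants: --00, -011, 0-11, 110-

NO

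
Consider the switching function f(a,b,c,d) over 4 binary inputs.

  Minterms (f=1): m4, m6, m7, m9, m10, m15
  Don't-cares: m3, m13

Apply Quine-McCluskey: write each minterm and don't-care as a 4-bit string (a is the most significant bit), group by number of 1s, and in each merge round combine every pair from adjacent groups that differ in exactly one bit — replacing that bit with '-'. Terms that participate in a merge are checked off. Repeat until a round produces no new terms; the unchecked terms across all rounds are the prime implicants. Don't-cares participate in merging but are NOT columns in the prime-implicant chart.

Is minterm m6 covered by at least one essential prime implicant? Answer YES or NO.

YES

[col 0] 0011*, 0100*, 0110*, 0111*, 1001*, 1010, 1101*, 1111*
[col 1] -111, 0-11, 01-0, 011-, 1-01, 11-1
Prime implicants: -111, 0-11, 01-0, 011-, 1-01, 1010, 11-1
PI chart (minterm → PIs covering it):
  4 | 01-0  (sole → essential)
  6 | 01-0,011-
  7 | -111,0-11,011-
  9 | 1-01  (sole → essential)
  10 | 1010  (sole → essential)
  15 | -111,11-1
Essential prime implicants: 01-0, 1-01, 1010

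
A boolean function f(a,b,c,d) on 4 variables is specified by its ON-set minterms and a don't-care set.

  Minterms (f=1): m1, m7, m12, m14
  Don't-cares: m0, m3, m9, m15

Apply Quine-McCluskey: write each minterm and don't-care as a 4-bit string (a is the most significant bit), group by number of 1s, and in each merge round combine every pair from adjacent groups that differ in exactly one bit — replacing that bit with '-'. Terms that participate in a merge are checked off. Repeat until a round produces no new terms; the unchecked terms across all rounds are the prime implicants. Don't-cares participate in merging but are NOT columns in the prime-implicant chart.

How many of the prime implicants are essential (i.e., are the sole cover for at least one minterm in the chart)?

[col 0] 0000*, 0001*, 0011*, 0111*, 1001*, 1100*, 1110*, 1111*
[col 1] -001, -111, 0-11, 00-1, 000-, 11-0, 111-
Prime implicants: -001, -111, 0-11, 00-1, 000-, 11-0, 111-
PI chart (minterm → PIs covering it):
  1 | -001,00-1,000-
  7 | -111,0-11
  12 | 11-0  (sole → essential)
  14 | 11-0,111-
Essential prime implicants: 11-0

1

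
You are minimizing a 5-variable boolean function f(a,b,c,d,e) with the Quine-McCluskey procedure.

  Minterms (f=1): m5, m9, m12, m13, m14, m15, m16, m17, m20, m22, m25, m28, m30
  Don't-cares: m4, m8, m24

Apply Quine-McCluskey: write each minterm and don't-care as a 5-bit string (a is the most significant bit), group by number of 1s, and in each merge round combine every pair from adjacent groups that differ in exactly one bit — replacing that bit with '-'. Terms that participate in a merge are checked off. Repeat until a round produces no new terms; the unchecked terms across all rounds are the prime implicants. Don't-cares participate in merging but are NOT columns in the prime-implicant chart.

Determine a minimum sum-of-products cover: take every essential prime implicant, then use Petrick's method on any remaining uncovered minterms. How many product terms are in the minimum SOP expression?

[col 0] 00100*, 00101*, 01000*, 01001*, 01100*, 01101*, 01110*, 01111*, 10000*, 10001*, 10100*, 10110*, 11000*, 11001*, 11100*, 11110*
[col 1] -0100*, -1000*, -1001*, -1100*, -1110*, 0-100*, 0-101*, 0010-*, 01-00*, 01-01*, 0100-*, 011-0*, 011-1*, 0110-*, 0111-*, 1-000*, 1-001*, 1-100*, 1-110*, 10-00*, 1000-*, 101-0*, 11-00*, 1100-*, 111-0*
[col 2] --100, -1-00, -100-, -11-0, 0-10-, 01-0-, 011--, 1--00, 1-00-, 1-1-0
Prime implicants: --100, -1-00, -100-, -11-0, 0-10-, 01-0-, 011--, 1--00, 1-00-, 1-1-0
PI chart (minterm → PIs covering it):
  5 | 0-10-  (sole → essential)
  9 | -100-,01-0-
  12 | --100,-1-00,-11-0,0-10-,01-0-,011--
  13 | 0-10-,01-0-,011--
  14 | -11-0,011--
  15 | 011--  (sole → essential)
  16 | 1--00,1-00-
  17 | 1-00-  (sole → essential)
  20 | --100,1--00,1-1-0
  22 | 1-1-0  (sole → essential)
  25 | -100-,1-00-
  28 | --100,-1-00,-11-0,1--00,1-1-0
  30 | -11-0,1-1-0
Essential prime implicants: 0-10-, 011--, 1-00-, 1-1-0
Petrick residual → -100-
Minimum SOP uses 5 PIs: bc'd' + a'cd' + a'bc + ac'd' + ace'

5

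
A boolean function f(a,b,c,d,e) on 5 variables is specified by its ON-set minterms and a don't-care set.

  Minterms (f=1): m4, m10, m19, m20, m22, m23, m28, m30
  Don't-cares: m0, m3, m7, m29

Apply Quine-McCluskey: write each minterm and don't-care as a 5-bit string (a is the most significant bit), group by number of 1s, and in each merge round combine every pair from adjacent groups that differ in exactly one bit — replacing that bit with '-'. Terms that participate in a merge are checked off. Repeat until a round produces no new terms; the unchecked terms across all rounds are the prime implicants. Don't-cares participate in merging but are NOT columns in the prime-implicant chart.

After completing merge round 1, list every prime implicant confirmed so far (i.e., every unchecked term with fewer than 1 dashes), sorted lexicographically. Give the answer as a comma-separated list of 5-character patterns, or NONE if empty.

Round 0: 00000✓ 00011✓ 00100✓ 00111✓ 01010 10011✓ 10100✓ 10110✓ 10111✓ 11100✓ 11101✓ 11110✓
Round 1: -0011✓ -0100 -0111✓ 00-00 00-11✓ 1-100✓ 1-110✓ 10-11✓ 101-0✓ 1011- 111-0✓ 1110-
Round 2: -0-11 1-1-0
PIs = {-0-11, -0100, 00-00, 01010, 1-1-0, 1011-, 1110-}

01010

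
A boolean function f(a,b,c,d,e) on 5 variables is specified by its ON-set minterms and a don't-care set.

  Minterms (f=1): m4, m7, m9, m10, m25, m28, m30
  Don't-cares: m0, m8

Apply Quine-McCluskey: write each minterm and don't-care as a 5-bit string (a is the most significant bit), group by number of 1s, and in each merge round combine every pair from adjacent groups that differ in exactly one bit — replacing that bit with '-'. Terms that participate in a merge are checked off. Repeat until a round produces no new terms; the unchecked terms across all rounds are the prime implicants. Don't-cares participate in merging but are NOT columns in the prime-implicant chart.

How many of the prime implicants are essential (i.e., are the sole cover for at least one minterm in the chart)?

5

Round 0: 00000✓ 00100✓ 00111 01000✓ 01001✓ 01010✓ 11001✓ 11100✓ 11110✓
Round 1: -1001 0-000 00-00 010-0 0100- 111-0
PIs = {-1001, 0-000, 00-00, 00111, 010-0, 0100-, 111-0}
Coverage chart:
  m4: 00-00 ←essential
  m7: 00111 ←essential
  m9: -1001,0100-
  m10: 010-0 ←essential
  m25: -1001 ←essential
  m28: 111-0 ←essential
  m30: 111-0 ←essential
Essential: -1001, 00-00, 00111, 010-0, 111-0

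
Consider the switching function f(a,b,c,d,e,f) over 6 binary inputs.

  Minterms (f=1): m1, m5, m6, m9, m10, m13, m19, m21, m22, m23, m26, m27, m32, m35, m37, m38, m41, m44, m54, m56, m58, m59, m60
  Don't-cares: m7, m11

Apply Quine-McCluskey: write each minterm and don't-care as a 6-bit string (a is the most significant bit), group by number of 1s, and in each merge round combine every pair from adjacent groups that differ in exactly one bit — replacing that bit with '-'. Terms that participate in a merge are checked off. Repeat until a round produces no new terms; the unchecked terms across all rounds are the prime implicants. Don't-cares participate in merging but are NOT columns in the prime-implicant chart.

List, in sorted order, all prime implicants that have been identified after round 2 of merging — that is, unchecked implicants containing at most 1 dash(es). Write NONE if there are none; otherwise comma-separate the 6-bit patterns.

-00101, -01001, 0010-1, 01-011, 010-11, 1-1100, 100000, 100011, 111-00, 1110-0

Round 0: 000001✓ 000101✓ 000110✓ 000111✓ 001001✓ 001010✓ 001011✓ 001101✓ 010011✓ 010101✓ 010110✓ 010111✓ 011010✓ 011011✓ 100000 100011 100101✓ 100110✓ 101001✓ 101100✓ 110110✓ 111000✓ 111010✓ 111011✓ 111100✓
Round 1: -00101 -00110✓ -01001 -10110✓ -11010✓ -11011✓ 0-0101✓ 0-0110✓ 0-0111✓ 0-1010✓ 0-1011✓ 00-001✓ 00-101✓ 000-01✓ 0001-1✓ 00011-✓ 001-01✓ 0010-1 00101-✓ 01-011 010-11 0101-1✓ 01011-✓ 01101-✓ 1-0110✓ 1-1100 111-00 1110-0 11101-✓
Round 2: --0110 -1101- 0-01-1 0-011- 0-101- 00--01
PIs = {--0110, -00101, -01001, -1101-, 0-01-1, 0-011-, 0-101-, 00--01, 0010-1, 01-011, 010-11, 1-1100, 100000, 100011, 111-00, 1110-0}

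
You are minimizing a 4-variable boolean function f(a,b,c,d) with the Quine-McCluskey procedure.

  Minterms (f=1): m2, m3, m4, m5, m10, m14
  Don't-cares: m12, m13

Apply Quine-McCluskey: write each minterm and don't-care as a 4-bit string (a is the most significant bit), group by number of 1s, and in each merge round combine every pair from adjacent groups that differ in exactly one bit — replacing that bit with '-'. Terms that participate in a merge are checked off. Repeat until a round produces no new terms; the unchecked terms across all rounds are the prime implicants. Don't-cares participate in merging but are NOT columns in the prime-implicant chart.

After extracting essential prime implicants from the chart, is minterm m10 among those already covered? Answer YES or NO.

Round 0: 0010✓ 0011✓ 0100✓ 0101✓ 1010✓ 1100✓ 1101✓ 1110✓
Round 1: -010 -100✓ -101✓ 001- 010-✓ 1-10 11-0 110-✓
Round 2: -10-
PIs = {-010, -10-, 001-, 1-10, 11-0}
Coverage chart:
  m2: -010,001-
  m3: 001- ←essential
  m4: -10- ←essential
  m5: -10- ←essential
  m10: -010,1-10
  m14: 1-10,11-0
Essential: -10-, 001-

NO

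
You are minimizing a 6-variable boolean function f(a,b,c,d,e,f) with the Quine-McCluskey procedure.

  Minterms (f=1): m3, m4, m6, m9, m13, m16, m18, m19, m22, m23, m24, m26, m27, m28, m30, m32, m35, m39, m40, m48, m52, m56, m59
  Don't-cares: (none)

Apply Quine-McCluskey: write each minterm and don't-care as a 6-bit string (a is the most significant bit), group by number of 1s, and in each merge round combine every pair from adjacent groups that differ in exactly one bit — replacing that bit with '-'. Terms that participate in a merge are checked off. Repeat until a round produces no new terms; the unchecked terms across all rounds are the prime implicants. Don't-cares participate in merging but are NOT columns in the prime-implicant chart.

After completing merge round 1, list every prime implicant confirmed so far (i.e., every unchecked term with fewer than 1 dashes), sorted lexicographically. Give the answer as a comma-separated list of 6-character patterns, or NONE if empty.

[col 0] 000011*, 000100*, 000110*, 001001*, 001101*, 010000*, 010010*, 010011*, 010110*, 010111*, 011000*, 011010*, 011011*, 011100*, 011110*, 100000*, 100011*, 100111*, 101000*, 110000*, 110100*, 111000*, 111011*
[col 1] -00011, -10000*, -11000*, -11011, 0-0011, 0-0110, 0001-0, 001-01, 01-000*, 01-010*, 01-011*, 01-110*, 010-10*, 010-11*, 0100-0*, 01001-*, 01011-*, 011-00*, 011-10*, 0110-0*, 01101-*, 0111-0*, 1-0000*, 1-1000*, 10-000*, 100-11, 11-000*, 110-00
[col 2] -1-000, 01--10, 01-0-0, 01-01-, 010-1-, 011--0, 1--000
Prime implicants: -00011, -1-000, -11011, 0-0011, 0-0110, 0001-0, 001-01, 01--10, 01-0-0, 01-01-, 010-1-, 011--0, 1--000, 100-11, 110-00

NONE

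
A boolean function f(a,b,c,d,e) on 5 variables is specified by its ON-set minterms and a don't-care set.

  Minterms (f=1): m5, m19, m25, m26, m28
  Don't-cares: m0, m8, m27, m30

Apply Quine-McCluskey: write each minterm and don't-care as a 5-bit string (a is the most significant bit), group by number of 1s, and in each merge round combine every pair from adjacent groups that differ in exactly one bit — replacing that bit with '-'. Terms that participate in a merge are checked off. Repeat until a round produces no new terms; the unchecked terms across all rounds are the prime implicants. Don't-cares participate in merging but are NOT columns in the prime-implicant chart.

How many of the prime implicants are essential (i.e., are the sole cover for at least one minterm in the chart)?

4

size-2^0 implicants → 00000(✓)  00101  01000(✓)  10011(✓)  11001(✓)  11010(✓)  11011(✓)  11100(✓)  11110(✓)
size-2^1 implicants → 0-000  1-011  11-10  110-1  1101-  111-0
Unchecked terms (primes): 0-000, 00101, 1-011, 11-10, 110-1, 1101-, 111-0
Minterm coverage:
  m5 ⊆ 00101 [E]
  m19 ⊆ 1-011 [E]
  m25 ⊆ 110-1 [E]
  m26 ⊆ 11-10,1101-
  m28 ⊆ 111-0 [E]
E = {00101, 1-011, 110-1, 111-0}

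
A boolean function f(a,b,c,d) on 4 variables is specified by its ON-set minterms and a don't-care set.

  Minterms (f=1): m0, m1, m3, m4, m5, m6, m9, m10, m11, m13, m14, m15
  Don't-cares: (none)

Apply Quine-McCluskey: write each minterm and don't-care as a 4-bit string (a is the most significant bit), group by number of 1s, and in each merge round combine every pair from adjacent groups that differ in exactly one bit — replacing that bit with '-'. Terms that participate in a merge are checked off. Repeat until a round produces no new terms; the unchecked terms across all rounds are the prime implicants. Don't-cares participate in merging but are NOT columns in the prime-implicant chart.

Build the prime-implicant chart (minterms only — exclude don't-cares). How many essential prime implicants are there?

Round 0: 0000✓ 0001✓ 0011✓ 0100✓ 0101✓ 0110✓ 1001✓ 1010✓ 1011✓ 1101✓ 1110✓ 1111✓
Round 1: -001✓ -011✓ -101✓ -110 0-00✓ 0-01✓ 00-1✓ 000-✓ 01-0 010-✓ 1-01✓ 1-10✓ 1-11✓ 10-1✓ 101-✓ 11-1✓ 111-✓
Round 2: --01 -0-1 0-0- 1--1 1-1-
PIs = {--01, -0-1, -110, 0-0-, 01-0, 1--1, 1-1-}
Coverage chart:
  m0: 0-0- ←essential
  m1: --01,-0-1,0-0-
  m3: -0-1 ←essential
  m4: 0-0-,01-0
  m5: --01,0-0-
  m6: -110,01-0
  m9: --01,-0-1,1--1
  m10: 1-1- ←essential
  m11: -0-1,1--1,1-1-
  m13: --01,1--1
  m14: -110,1-1-
  m15: 1--1,1-1-
Essential: -0-1, 0-0-, 1-1-

3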